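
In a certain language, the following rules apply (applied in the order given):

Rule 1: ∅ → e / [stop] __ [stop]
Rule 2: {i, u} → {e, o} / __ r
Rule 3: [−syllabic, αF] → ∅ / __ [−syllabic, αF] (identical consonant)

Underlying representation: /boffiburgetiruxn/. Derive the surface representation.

Rule 1 (stop-cluster e-epenthesis): no segment meets the environment; /boffiburgetiruxn/ is unchanged.
Rule 2 (pre-rhotic lowering): /u/ is a high vowel immediately before /r/, so it lowers to [o]. /i/ is a high vowel immediately before /r/, so it lowers to [e]. /boffiburgetiruxn/ → boffiborgeteruxn.
Rule 3 (degemination): /ff/ is a geminate; the first /f/ deletes. /boffiborgeteruxn/ → bofiborgeteruxn.

bofiborgeteruxn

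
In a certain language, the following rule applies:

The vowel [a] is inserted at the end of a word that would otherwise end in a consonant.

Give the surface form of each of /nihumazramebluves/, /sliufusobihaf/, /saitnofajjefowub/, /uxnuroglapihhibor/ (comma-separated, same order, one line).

/nihumazramebluves/: the form ends in the consonant /s/, so [a] is inserted word-finally. → [nihumazramebluvesa].
/sliufusobihaf/: the form ends in the consonant /f/, so [a] is inserted word-finally. → [sliufusobihafa].
/saitnofajjefowub/: the form ends in the consonant /b/, so [a] is inserted word-finally. → [saitnofajjefowuba].
/uxnuroglapihhibor/: the form ends in the consonant /r/, so [a] is inserted word-finally. → [uxnuroglapihhibora].

nihumazramebluvesa, sliufusobihafa, saitnofajjefowuba, uxnuroglapihhibora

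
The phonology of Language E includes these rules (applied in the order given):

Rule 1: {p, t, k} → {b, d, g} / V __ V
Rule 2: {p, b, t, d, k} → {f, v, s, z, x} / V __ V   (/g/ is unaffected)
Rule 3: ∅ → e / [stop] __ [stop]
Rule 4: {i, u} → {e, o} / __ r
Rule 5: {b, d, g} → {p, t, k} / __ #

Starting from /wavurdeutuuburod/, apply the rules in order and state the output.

wavordeuzuuvorot

Rule 1 (intervocalic voicing): /t/ is a voiceless stop between vowels /u/ and /u/, so it voices to [d]. /wavurdeutuuburod/ → wavurdeuduuburod.
Rule 2 (intervocalic spirantization): /d/ is a stop between vowels /u/ and /u/, so it spirantizes to the fricative [z]. /b/ is a stop between vowels /u/ and /u/, so it spirantizes to the fricative [v]. /wavurdeuduuburod/ → wavurdeuzuuvurod.
Rule 3 (stop-cluster e-epenthesis): no segment meets the environment; /wavurdeuzuuvurod/ is unchanged.
Rule 4 (pre-rhotic lowering): /u/ is a high vowel immediately before /r/, so it lowers to [o]. /u/ is a high vowel immediately before /r/, so it lowers to [o]. /wavurdeuzuuvurod/ → wavordeuzuuvorod.
Rule 5 (final devoicing): /d/ is a voiced stop in word-final position, so it devoices to [t]. /wavordeuzuuvorod/ → wavordeuzuuvorot.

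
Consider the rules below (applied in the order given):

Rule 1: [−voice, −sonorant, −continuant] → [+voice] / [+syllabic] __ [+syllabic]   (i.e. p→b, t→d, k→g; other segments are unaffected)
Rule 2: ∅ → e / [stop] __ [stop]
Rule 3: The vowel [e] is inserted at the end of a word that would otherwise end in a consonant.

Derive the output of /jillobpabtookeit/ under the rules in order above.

jillobepabetoogeite

Rule 1 (intervocalic voicing): /k/ is a voiceless stop between vowels /o/ and /e/, so it voices to [g]. /jillobpabtookeit/ → jillobpabtoogeit.
Rule 2 (stop-cluster e-epenthesis): /b/ and /p/ form a stop–stop cluster, so [e] is inserted between them. /b/ and /t/ form a stop–stop cluster, so [e] is inserted between them. /jillobpabtoogeit/ → jillobepabetoogeit.
Rule 3 (final e-epenthesis): the form ends in the consonant /t/, so [e] is inserted word-finally. /jillobepabetoogeit/ → jillobepabetoogeite.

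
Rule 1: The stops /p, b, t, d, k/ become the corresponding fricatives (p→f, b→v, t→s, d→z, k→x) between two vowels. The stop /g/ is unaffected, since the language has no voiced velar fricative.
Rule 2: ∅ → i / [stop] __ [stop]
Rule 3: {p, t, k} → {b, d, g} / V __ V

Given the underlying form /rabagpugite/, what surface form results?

ravagibugise

Rule 1 (intervocalic spirantization): /b/ is a stop between vowels /a/ and /a/, so it spirantizes to the fricative [v]. /t/ is a stop between vowels /i/ and /e/, so it spirantizes to the fricative [s]. /rabagpugite/ → ravagpugise.
Rule 2 (stop-cluster i-epenthesis): /g/ and /p/ form a stop–stop cluster, so [i] is inserted between them. /ravagpugise/ → ravagipugise.
Rule 3 (intervocalic voicing): /p/ is a voiceless stop between vowels /i/ and /u/, so it voices to [b]. /ravagipugise/ → ravagibugise.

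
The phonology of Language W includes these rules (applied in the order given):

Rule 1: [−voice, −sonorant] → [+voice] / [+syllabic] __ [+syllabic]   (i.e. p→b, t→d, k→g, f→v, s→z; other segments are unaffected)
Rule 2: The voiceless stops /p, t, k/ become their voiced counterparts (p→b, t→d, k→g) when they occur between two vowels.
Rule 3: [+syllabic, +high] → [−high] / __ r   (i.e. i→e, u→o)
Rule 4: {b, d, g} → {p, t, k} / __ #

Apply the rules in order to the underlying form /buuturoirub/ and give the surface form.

buudoroerup

Rule 1 (intervocalic voicing): /t/ is a voiceless obstruent between vowels /u/ and /u/, so it voices to [d]. /buuturoirub/ → buuduroirub.
Rule 2 (intervocalic voicing): no segment meets the environment; /buuduroirub/ is unchanged.
Rule 3 (pre-rhotic lowering): /u/ is a high vowel immediately before /r/, so it lowers to [o]. /i/ is a high vowel immediately before /r/, so it lowers to [e]. /buuduroirub/ → buudoroerub.
Rule 4 (final devoicing): /b/ is a voiced stop in word-final position, so it devoices to [p]. /buudoroerub/ → buudoroerup.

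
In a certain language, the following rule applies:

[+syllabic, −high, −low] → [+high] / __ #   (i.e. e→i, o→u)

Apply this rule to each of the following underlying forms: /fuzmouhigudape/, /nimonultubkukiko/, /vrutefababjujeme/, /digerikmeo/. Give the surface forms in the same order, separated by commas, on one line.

fuzmouhigudapi, nimonultubkukiku, vrutefababjujemi, digerikmeu

/fuzmouhigudape/: /e/ is a mid vowel in word-final position, so it raises to [i]. → [fuzmouhigudapi].
/nimonultubkukiko/: /o/ is a mid vowel in word-final position, so it raises to [u]. → [nimonultubkukiku].
/vrutefababjujeme/: /e/ is a mid vowel in word-final position, so it raises to [i]. → [vrutefababjujemi].
/digerikmeo/: /o/ is a mid vowel in word-final position, so it raises to [u]. → [digerikmeu].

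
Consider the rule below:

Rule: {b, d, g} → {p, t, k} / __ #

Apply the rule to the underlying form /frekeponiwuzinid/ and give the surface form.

/d/ is a voiced stop in word-final position, so it devoices to [t].
Surface form: [frekeponiwuzinit].

frekeponiwuzinit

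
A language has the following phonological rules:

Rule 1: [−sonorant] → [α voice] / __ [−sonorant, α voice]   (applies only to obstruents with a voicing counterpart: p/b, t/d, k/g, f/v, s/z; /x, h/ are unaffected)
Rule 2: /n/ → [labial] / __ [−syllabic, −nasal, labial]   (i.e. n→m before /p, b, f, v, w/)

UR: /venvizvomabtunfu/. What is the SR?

vemvizvomaptumfu

Rule 1 (regressive voicing assimilation): /b/ precedes the voiceless obstruent /t/, so it devoices to [p] by assimilation. /venvizvomabtunfu/ → venvizvomaptunfu.
Rule 2 (nasal place assimilation): /n/ precedes the labial consonant /v/, so it assimilates in place to [m]. /n/ precedes the labial consonant /f/, so it assimilates in place to [m]. /venvizvomaptunfu/ → vemvizvomaptumfu.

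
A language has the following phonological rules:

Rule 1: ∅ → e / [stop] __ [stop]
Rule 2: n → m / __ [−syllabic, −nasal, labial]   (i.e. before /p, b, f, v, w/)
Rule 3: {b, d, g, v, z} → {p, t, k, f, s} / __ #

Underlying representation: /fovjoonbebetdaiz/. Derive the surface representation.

Rule 1 (stop-cluster e-epenthesis): /t/ and /d/ form a stop–stop cluster, so [e] is inserted between them. /fovjoonbebetdaiz/ → fovjoonbebetedaiz.
Rule 2 (nasal place assimilation): /n/ precedes the labial consonant /b/, so it assimilates in place to [m]. /fovjoonbebetedaiz/ → fovjoombebetedaiz.
Rule 3 (final devoicing): /z/ is a voiced obstruent in word-final position, so it devoices to [s]. /fovjoombebetedaiz/ → fovjoombebetedais.

fovjoombebetedais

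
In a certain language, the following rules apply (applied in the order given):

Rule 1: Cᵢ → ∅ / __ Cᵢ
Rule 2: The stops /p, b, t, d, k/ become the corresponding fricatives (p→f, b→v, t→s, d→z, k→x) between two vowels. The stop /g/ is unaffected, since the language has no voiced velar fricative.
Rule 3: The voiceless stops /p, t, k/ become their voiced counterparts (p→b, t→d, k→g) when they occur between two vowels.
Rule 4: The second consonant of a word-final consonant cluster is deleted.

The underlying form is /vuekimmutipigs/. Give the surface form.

vueximusifig

Rule 1 (degemination): /mm/ is a geminate; the first /m/ deletes. /vuekimmutipigs/ → vuekimutipigs.
Rule 2 (intervocalic spirantization): /k/ is a stop between vowels /e/ and /i/, so it spirantizes to the fricative [x]. /t/ is a stop between vowels /u/ and /i/, so it spirantizes to the fricative [s]. /p/ is a stop between vowels /i/ and /i/, so it spirantizes to the fricative [f]. /vuekimutipigs/ → vueximusifigs.
Rule 3 (intervocalic voicing): no segment meets the environment; /vueximusifigs/ is unchanged.
Rule 4 (final cluster simplification): /s/ is the second consonant of a word-final cluster /gs/, so it deletes. /vueximusifigs/ → vueximusifig.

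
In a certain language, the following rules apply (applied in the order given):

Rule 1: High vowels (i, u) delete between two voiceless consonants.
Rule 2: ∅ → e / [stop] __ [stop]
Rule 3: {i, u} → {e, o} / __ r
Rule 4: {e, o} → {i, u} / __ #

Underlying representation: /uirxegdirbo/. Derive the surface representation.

uerxegederbu

Rule 1 (high vowel syncope): no segment meets the environment; /uirxegdirbo/ is unchanged.
Rule 2 (stop-cluster e-epenthesis): /g/ and /d/ form a stop–stop cluster, so [e] is inserted between them. /uirxegdirbo/ → uirxegedirbo.
Rule 3 (pre-rhotic lowering): /i/ is a high vowel immediately before /r/, so it lowers to [e]. /i/ is a high vowel immediately before /r/, so it lowers to [e]. /uirxegedirbo/ → uerxegederbo.
Rule 4 (final vowel raising): /o/ is a mid vowel in word-final position, so it raises to [u]. /uerxegederbo/ → uerxegederbu.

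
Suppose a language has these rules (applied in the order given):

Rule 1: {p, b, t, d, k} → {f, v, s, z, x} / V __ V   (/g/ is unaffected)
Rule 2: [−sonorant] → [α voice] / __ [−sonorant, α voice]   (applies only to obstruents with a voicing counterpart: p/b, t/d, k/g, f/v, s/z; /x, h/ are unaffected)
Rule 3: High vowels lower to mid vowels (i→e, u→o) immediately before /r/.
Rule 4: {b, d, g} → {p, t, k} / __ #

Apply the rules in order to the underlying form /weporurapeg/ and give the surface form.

wefororafek

Rule 1 (intervocalic spirantization): /p/ is a stop between vowels /e/ and /o/, so it spirantizes to the fricative [f]. /p/ is a stop between vowels /a/ and /e/, so it spirantizes to the fricative [f]. /weporurapeg/ → weforurafeg.
Rule 2 (regressive voicing assimilation): no segment meets the environment; /weforurafeg/ is unchanged.
Rule 3 (pre-rhotic lowering): /u/ is a high vowel immediately before /r/, so it lowers to [o]. /weforurafeg/ → wefororafeg.
Rule 4 (final devoicing): /g/ is a voiced stop in word-final position, so it devoices to [k]. /wefororafeg/ → wefororafek.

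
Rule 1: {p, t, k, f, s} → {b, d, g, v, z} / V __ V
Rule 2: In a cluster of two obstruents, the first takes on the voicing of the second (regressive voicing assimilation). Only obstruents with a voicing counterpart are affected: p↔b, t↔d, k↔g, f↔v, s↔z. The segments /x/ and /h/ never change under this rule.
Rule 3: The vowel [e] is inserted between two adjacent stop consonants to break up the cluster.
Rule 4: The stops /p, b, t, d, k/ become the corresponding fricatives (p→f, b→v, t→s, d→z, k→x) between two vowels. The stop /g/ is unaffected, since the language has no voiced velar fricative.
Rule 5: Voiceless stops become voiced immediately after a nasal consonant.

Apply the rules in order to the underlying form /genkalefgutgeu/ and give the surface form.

Rule 1 (intervocalic voicing): no segment meets the environment; /genkalefgutgeu/ is unchanged.
Rule 2 (regressive voicing assimilation): /f/ precedes the voiced obstruent /g/, so it voices to [v] by assimilation. /t/ precedes the voiced obstruent /g/, so it voices to [d] by assimilation. /genkalefgutgeu/ → genkalevgudgeu.
Rule 3 (stop-cluster e-epenthesis): /d/ and /g/ form a stop–stop cluster, so [e] is inserted between them. /genkalevgudgeu/ → genkalevgudegeu.
Rule 4 (intervocalic spirantization): /d/ is a stop between vowels /u/ and /e/, so it spirantizes to the fricative [z]. /genkalevgudegeu/ → genkalevguzegeu.
Rule 5 (post-nasal voicing): /k/ is a voiceless stop immediately after the nasal /n/, so it voices to [g]. /genkalevguzegeu/ → gengalevguzegeu.

gengalevguzegeu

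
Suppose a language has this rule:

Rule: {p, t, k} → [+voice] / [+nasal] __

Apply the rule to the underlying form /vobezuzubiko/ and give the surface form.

No segment of /vobezuzubiko/ meets the structural description of the rule, so the form surfaces unchanged.

vobezuzubiko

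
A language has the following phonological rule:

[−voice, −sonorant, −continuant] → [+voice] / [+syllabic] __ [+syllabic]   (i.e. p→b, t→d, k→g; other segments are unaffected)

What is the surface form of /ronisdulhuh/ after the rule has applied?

No segment of /ronisdulhuh/ meets the structural description of the rule, so the form surfaces unchanged.

ronisdulhuh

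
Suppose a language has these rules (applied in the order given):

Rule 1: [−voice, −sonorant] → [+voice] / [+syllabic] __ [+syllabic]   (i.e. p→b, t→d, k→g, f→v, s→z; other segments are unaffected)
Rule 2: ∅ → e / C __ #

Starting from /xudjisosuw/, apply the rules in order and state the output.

Rule 1 (intervocalic voicing): /s/ is a voiceless obstruent between vowels /i/ and /o/, so it voices to [z]. /s/ is a voiceless obstruent between vowels /o/ and /u/, so it voices to [z]. /xudjisosuw/ → xudjizozuw.
Rule 2 (final e-epenthesis): the form ends in the consonant /w/, so [e] is inserted word-finally. /xudjizozuw/ → xudjizozuwe.

xudjizozuwe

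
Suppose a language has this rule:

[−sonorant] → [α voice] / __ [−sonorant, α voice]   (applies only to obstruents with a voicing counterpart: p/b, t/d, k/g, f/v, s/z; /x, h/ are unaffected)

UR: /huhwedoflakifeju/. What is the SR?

huhwedoflakifeju

No segment of /huhwedoflakifeju/ meets the structural description of the rule, so the form surfaces unchanged.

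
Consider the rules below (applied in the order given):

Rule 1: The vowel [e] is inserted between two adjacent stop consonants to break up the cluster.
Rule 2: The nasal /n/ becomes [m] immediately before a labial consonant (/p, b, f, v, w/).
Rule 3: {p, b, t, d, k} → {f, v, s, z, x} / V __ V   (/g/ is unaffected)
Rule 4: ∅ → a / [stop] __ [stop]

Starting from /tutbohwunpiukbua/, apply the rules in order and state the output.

Rule 1 (stop-cluster e-epenthesis): /t/ and /b/ form a stop–stop cluster, so [e] is inserted between them. /k/ and /b/ form a stop–stop cluster, so [e] is inserted between them. /tutbohwunpiukbua/ → tutebohwunpiukebua.
Rule 2 (nasal place assimilation): /n/ precedes the labial consonant /p/, so it assimilates in place to [m]. /tutebohwunpiukebua/ → tutebohwumpiukebua.
Rule 3 (intervocalic spirantization): /t/ is a stop between vowels /u/ and /e/, so it spirantizes to the fricative [s]. /b/ is a stop between vowels /e/ and /o/, so it spirantizes to the fricative [v]. /k/ is a stop between vowels /u/ and /e/, so it spirantizes to the fricative [x]. /b/ is a stop between vowels /e/ and /u/, so it spirantizes to the fricative [v]. /tutebohwumpiukebua/ → tusevohwumpiuxevua.
Rule 4 (stop-cluster a-epenthesis): no segment meets the environment; /tusevohwumpiuxevua/ is unchanged.

tusevohwumpiuxevua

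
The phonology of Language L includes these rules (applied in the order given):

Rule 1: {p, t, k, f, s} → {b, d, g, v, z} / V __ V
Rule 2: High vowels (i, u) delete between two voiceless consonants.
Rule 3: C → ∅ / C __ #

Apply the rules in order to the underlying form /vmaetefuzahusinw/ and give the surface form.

vmaedevuzahuzin

Rule 1 (intervocalic voicing): /t/ is a voiceless obstruent between vowels /e/ and /e/, so it voices to [d]. /f/ is a voiceless obstruent between vowels /e/ and /u/, so it voices to [v]. /s/ is a voiceless obstruent between vowels /u/ and /i/, so it voices to [z]. /vmaetefuzahusinw/ → vmaedevuzahuzinw.
Rule 2 (high vowel syncope): no segment meets the environment; /vmaedevuzahuzinw/ is unchanged.
Rule 3 (final cluster simplification): /w/ is the second consonant of a word-final cluster /nw/, so it deletes. /vmaedevuzahuzinw/ → vmaedevuzahuzin.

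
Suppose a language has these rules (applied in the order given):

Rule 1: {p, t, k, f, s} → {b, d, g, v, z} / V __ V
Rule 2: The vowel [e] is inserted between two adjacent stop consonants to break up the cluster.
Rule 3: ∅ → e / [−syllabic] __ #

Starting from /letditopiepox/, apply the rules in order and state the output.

Rule 1 (intervocalic voicing): /t/ is a voiceless obstruent between vowels /i/ and /o/, so it voices to [d]. /p/ is a voiceless obstruent between vowels /o/ and /i/, so it voices to [b]. /p/ is a voiceless obstruent between vowels /e/ and /o/, so it voices to [b]. /letditopiepox/ → letdidobiebox.
Rule 2 (stop-cluster e-epenthesis): /t/ and /d/ form a stop–stop cluster, so [e] is inserted between them. /letdidobiebox/ → letedidobiebox.
Rule 3 (final e-epenthesis): the form ends in the consonant /x/, so [e] is inserted word-finally. /letedidobiebox/ → letedidobieboxe.

letedidobieboxe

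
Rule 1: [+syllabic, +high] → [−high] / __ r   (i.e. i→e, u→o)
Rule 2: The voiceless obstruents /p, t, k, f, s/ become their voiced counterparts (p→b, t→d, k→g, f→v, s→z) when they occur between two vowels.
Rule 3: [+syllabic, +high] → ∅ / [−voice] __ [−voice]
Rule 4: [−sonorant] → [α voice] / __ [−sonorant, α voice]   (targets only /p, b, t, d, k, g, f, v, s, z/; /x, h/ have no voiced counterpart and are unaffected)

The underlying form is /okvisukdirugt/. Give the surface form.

Rule 1 (pre-rhotic lowering): /i/ is a high vowel immediately before /r/, so it lowers to [e]. /okvisukdirugt/ → okvisukderugt.
Rule 2 (intervocalic voicing): /s/ is a voiceless obstruent between vowels /i/ and /u/, so it voices to [z]. /okvisukderugt/ → okvizukderugt.
Rule 3 (high vowel syncope): no segment meets the environment; /okvizukderugt/ is unchanged.
Rule 4 (regressive voicing assimilation): /k/ precedes the voiced obstruent /v/, so it voices to [g] by assimilation. /k/ precedes the voiced obstruent /d/, so it voices to [g] by assimilation. /g/ precedes the voiceless obstruent /t/, so it devoices to [k] by assimilation. /okvizukderugt/ → ogvizugderukt.

ogvizugderukt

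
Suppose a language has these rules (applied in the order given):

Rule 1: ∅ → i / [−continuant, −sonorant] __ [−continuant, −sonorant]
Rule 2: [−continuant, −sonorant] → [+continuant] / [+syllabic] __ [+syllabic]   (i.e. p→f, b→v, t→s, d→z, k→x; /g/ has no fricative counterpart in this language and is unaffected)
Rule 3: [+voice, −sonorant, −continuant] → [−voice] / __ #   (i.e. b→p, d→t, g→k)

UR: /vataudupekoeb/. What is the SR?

vasauzufexoep

Rule 1 (stop-cluster i-epenthesis): no segment meets the environment; /vataudupekoeb/ is unchanged.
Rule 2 (intervocalic spirantization): /t/ is a stop between vowels /a/ and /a/, so it spirantizes to the fricative [s]. /d/ is a stop between vowels /u/ and /u/, so it spirantizes to the fricative [z]. /p/ is a stop between vowels /u/ and /e/, so it spirantizes to the fricative [f]. /k/ is a stop between vowels /e/ and /o/, so it spirantizes to the fricative [x]. /vataudupekoeb/ → vasauzufexoeb.
Rule 3 (final devoicing): /b/ is a voiced stop in word-final position, so it devoices to [p]. /vasauzufexoeb/ → vasauzufexoep.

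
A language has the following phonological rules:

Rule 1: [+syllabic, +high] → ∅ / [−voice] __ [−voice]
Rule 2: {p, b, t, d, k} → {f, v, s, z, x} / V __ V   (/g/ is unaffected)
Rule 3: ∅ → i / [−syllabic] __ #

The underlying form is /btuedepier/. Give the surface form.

btuezefieri

Rule 1 (high vowel syncope): no segment meets the environment; /btuedepier/ is unchanged.
Rule 2 (intervocalic spirantization): /d/ is a stop between vowels /e/ and /e/, so it spirantizes to the fricative [z]. /p/ is a stop between vowels /e/ and /i/, so it spirantizes to the fricative [f]. /btuedepier/ → btuezefier.
Rule 3 (final i-epenthesis): the form ends in the consonant /r/, so [i] is inserted word-finally. /btuezefier/ → btuezefieri.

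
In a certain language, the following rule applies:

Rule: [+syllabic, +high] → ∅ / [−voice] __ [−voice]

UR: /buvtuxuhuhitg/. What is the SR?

/u/ is a high vowel flanked by voiceless consonants /t/ and /x/, so it deletes.
/u/ is a high vowel flanked by voiceless consonants /x/ and /h/, so it deletes.
/u/ is a high vowel flanked by voiceless consonants /h/ and /h/, so it deletes.
/i/ is a high vowel flanked by voiceless consonants /h/ and /t/, so it deletes.
The other instance of /u/ does not occur in the required environment and remains unchanged.
Surface form: [buvtxhhtg].

buvtxhhtg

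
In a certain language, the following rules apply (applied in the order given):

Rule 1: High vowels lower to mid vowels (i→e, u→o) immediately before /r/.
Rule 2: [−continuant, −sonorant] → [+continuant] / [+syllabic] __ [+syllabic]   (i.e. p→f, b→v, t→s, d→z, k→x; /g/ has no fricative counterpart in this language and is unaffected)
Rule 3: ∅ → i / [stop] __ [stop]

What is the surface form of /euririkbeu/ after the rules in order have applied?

eorerikibeu

Rule 1 (pre-rhotic lowering): /u/ is a high vowel immediately before /r/, so it lowers to [o]. /i/ is a high vowel immediately before /r/, so it lowers to [e]. /euririkbeu/ → eorerikbeu.
Rule 2 (intervocalic spirantization): no segment meets the environment; /eorerikbeu/ is unchanged.
Rule 3 (stop-cluster i-epenthesis): /k/ and /b/ form a stop–stop cluster, so [i] is inserted between them. /eorerikbeu/ → eorerikibeu.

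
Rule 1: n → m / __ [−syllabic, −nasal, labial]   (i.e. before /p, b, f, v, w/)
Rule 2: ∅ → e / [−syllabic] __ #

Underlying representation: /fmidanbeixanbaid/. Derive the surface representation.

fmidambeixambaide

Rule 1 (nasal place assimilation): /n/ precedes the labial consonant /b/, so it assimilates in place to [m]. /n/ precedes the labial consonant /b/, so it assimilates in place to [m]. /fmidanbeixanbaid/ → fmidambeixambaid.
Rule 2 (final e-epenthesis): the form ends in the consonant /d/, so [e] is inserted word-finally. /fmidambeixambaid/ → fmidambeixambaide.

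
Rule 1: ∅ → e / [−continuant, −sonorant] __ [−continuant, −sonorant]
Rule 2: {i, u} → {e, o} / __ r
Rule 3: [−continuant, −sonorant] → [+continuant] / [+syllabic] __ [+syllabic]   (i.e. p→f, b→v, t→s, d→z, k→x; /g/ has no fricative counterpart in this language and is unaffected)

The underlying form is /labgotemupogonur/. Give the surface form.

lavegosemufogonor

Rule 1 (stop-cluster e-epenthesis): /b/ and /g/ form a stop–stop cluster, so [e] is inserted between them. /labgotemupogonur/ → labegotemupogonur.
Rule 2 (pre-rhotic lowering): /u/ is a high vowel immediately before /r/, so it lowers to [o]. /labegotemupogonur/ → labegotemupogonor.
Rule 3 (intervocalic spirantization): /b/ is a stop between vowels /a/ and /e/, so it spirantizes to the fricative [v]. /t/ is a stop between vowels /o/ and /e/, so it spirantizes to the fricative [s]. /p/ is a stop between vowels /u/ and /o/, so it spirantizes to the fricative [f]. /labegotemupogonor/ → lavegosemufogonor.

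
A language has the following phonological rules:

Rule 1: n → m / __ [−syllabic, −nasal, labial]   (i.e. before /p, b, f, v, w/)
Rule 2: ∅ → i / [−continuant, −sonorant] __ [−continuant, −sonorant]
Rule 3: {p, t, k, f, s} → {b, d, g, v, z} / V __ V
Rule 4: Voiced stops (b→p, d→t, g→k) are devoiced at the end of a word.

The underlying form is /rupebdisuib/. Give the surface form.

rubebidizuip

Rule 1 (nasal place assimilation): no segment meets the environment; /rupebdisuib/ is unchanged.
Rule 2 (stop-cluster i-epenthesis): /b/ and /d/ form a stop–stop cluster, so [i] is inserted between them. /rupebdisuib/ → rupebidisuib.
Rule 3 (intervocalic voicing): /p/ is a voiceless obstruent between vowels /u/ and /e/, so it voices to [b]. /s/ is a voiceless obstruent between vowels /i/ and /u/, so it voices to [z]. /rupebidisuib/ → rubebidizuib.
Rule 4 (final devoicing): /b/ is a voiced stop in word-final position, so it devoices to [p]. /rubebidizuib/ → rubebidizuip.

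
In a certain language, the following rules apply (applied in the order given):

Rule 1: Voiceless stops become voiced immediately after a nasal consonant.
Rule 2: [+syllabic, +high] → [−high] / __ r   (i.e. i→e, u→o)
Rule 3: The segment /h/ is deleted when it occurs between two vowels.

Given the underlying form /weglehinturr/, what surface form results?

Rule 1 (post-nasal voicing): /t/ is a voiceless stop immediately after the nasal /n/, so it voices to [d]. /weglehinturr/ → weglehindurr.
Rule 2 (pre-rhotic lowering): /u/ is a high vowel immediately before /r/, so it lowers to [o]. /weglehindurr/ → weglehindorr.
Rule 3 (intervocalic h-deletion): /h/ occurs between vowels /e/ and /i/, so it deletes. /weglehindorr/ → wegleindorr.

wegleindorr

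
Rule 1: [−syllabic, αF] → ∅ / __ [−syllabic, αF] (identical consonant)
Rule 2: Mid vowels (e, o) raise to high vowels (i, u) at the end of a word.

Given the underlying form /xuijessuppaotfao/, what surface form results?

xuijesupaotfau

Rule 1 (degemination): /ss/ is a geminate; the first /s/ deletes. /pp/ is a geminate; the first /p/ deletes. /xuijessuppaotfao/ → xuijesupaotfao.
Rule 2 (final vowel raising): /o/ is a mid vowel in word-final position, so it raises to [u]. /xuijesupaotfao/ → xuijesupaotfau.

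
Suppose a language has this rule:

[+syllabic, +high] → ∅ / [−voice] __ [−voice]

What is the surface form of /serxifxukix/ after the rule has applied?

/i/ is a high vowel flanked by voiceless consonants /x/ and /f/, so it deletes.
/u/ is a high vowel flanked by voiceless consonants /x/ and /k/, so it deletes.
/i/ is a high vowel flanked by voiceless consonants /k/ and /x/, so it deletes.
Surface form: [serxfxkx].

serxfxkx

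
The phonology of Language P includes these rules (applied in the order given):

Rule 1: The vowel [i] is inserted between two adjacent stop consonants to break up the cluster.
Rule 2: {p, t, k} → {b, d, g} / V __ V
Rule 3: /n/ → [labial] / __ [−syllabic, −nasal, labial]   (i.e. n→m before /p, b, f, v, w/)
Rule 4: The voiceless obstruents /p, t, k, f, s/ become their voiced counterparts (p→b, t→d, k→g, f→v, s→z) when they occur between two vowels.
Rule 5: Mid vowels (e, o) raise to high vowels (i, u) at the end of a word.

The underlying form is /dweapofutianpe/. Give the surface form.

Rule 1 (stop-cluster i-epenthesis): no segment meets the environment; /dweapofutianpe/ is unchanged.
Rule 2 (intervocalic voicing): /p/ is a voiceless stop between vowels /a/ and /o/, so it voices to [b]. /t/ is a voiceless stop between vowels /u/ and /i/, so it voices to [d]. /dweapofutianpe/ → dweabofudianpe.
Rule 3 (nasal place assimilation): /n/ precedes the labial consonant /p/, so it assimilates in place to [m]. /dweabofudianpe/ → dweabofudiampe.
Rule 4 (intervocalic voicing): /f/ is a voiceless obstruent between vowels /o/ and /u/, so it voices to [v]. /dweabofudiampe/ → dweabovudiampe.
Rule 5 (final vowel raising): /e/ is a mid vowel in word-final position, so it raises to [i]. /dweabovudiampe/ → dweabovudiampi.

dweabovudiampi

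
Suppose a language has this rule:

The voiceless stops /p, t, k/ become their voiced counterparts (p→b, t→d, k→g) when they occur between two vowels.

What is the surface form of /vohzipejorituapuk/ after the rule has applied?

/p/ is a voiceless stop between vowels /i/ and /e/, so it voices to [b].
/t/ is a voiceless stop between vowels /i/ and /u/, so it voices to [d].
/p/ is a voiceless stop between vowels /a/ and /u/, so it voices to [b].
The other instance of /k/ does not occur in the required environment and remains unchanged.
Surface form: [vohzibejoriduabuk].

vohzibejoriduabuk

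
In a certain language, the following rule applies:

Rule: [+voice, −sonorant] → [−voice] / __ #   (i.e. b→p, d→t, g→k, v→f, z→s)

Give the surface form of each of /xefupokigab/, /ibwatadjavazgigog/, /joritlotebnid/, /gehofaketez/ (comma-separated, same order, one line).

xefupokigap, ibwatadjavazgigok, joritlotebnit, gehofaketes

/xefupokigab/: /b/ is a voiced obstruent in word-final position, so it devoices to [p]. → [xefupokigap].
/ibwatadjavazgigog/: /g/ is a voiced obstruent in word-final position, so it devoices to [k]. → [ibwatadjavazgigok].
/joritlotebnid/: /d/ is a voiced obstruent in word-final position, so it devoices to [t]. → [joritlotebnit].
/gehofaketez/: /z/ is a voiced obstruent in word-final position, so it devoices to [s]. → [gehofaketes].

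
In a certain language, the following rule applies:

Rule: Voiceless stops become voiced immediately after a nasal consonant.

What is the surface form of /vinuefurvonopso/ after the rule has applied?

No segment of /vinuefurvonopso/ meets the structural description of the rule, so the form surfaces unchanged.

vinuefurvonopso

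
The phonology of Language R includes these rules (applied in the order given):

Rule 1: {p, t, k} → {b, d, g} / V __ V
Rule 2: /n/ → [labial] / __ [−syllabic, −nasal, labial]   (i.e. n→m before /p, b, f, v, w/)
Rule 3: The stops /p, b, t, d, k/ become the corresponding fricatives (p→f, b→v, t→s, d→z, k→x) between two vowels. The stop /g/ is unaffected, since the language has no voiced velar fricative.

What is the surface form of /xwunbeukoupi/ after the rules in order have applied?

xwumbeugouvi

Rule 1 (intervocalic voicing): /k/ is a voiceless stop between vowels /u/ and /o/, so it voices to [g]. /p/ is a voiceless stop between vowels /u/ and /i/, so it voices to [b]. /xwunbeukoupi/ → xwunbeugoubi.
Rule 2 (nasal place assimilation): /n/ precedes the labial consonant /b/, so it assimilates in place to [m]. /xwunbeugoubi/ → xwumbeugoubi.
Rule 3 (intervocalic spirantization): /b/ is a stop between vowels /u/ and /i/, so it spirantizes to the fricative [v]. /xwumbeugoubi/ → xwumbeugouvi.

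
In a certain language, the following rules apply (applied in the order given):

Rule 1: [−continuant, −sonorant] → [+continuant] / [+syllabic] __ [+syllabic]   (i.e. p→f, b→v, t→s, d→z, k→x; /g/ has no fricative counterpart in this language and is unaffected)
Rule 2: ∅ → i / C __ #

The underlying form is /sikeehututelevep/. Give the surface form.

sixeehususelevepi

Rule 1 (intervocalic spirantization): /k/ is a stop between vowels /i/ and /e/, so it spirantizes to the fricative [x]. /t/ is a stop between vowels /u/ and /u/, so it spirantizes to the fricative [s]. /t/ is a stop between vowels /u/ and /e/, so it spirantizes to the fricative [s]. /sikeehututelevep/ → sixeehususelevep.
Rule 2 (final i-epenthesis): the form ends in the consonant /p/, so [i] is inserted word-finally. /sixeehususelevep/ → sixeehususelevepi.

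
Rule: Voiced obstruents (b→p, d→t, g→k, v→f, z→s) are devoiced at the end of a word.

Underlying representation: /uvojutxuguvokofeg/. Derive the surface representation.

/g/ is a voiced obstruent in word-final position, so it devoices to [k].
The other instances of /v/, /g/ do not occur in the required environment and remain unchanged.
Surface form: [uvojutxuguvokofek].

uvojutxuguvokofek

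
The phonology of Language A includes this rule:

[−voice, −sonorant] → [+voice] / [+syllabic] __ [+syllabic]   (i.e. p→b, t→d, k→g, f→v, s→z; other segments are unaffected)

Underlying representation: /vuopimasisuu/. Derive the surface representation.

/p/ is a voiceless obstruent between vowels /o/ and /i/, so it voices to [b].
/s/ is a voiceless obstruent between vowels /a/ and /i/, so it voices to [z].
/s/ is a voiceless obstruent between vowels /i/ and /u/, so it voices to [z].
Surface form: [vuobimazizuu].

vuobimazizuu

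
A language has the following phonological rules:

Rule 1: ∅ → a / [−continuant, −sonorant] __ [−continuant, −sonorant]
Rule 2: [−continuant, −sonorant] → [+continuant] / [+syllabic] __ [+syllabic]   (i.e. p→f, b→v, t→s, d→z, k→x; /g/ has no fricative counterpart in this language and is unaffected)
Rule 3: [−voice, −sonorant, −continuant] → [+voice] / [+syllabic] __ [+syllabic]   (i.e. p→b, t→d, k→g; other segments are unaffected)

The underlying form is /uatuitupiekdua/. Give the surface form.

Rule 1 (stop-cluster a-epenthesis): /k/ and /d/ form a stop–stop cluster, so [a] is inserted between them. /uatuitupiekdua/ → uatuitupiekadua.
Rule 2 (intervocalic spirantization): /t/ is a stop between vowels /a/ and /u/, so it spirantizes to the fricative [s]. /t/ is a stop between vowels /i/ and /u/, so it spirantizes to the fricative [s]. /p/ is a stop between vowels /u/ and /i/, so it spirantizes to the fricative [f]. /k/ is a stop between vowels /e/ and /a/, so it spirantizes to the fricative [x]. /d/ is a stop between vowels /a/ and /u/, so it spirantizes to the fricative [z]. /uatuitupiekadua/ → uasuisufiexazua.
Rule 3 (intervocalic voicing): no segment meets the environment; /uasuisufiexazua/ is unchanged.

uasuisufiexazua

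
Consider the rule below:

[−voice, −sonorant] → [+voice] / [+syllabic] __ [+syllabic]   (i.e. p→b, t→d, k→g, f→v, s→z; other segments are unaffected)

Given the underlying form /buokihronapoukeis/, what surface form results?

Scanning /buokihronapoukeis/: /k/ is a voiceless obstruent between vowels /o/ and /i/, so it voices to [g]; /p/ is a voiceless obstruent between vowels /a/ and /o/, so it voices to [b]; /k/ is a voiceless obstruent between vowels /u/ and /e/, so it voices to [g]; /s/ at position 17 is not in the conditioning environment.
Result: [buogihronabougeis].

buogihronabougeis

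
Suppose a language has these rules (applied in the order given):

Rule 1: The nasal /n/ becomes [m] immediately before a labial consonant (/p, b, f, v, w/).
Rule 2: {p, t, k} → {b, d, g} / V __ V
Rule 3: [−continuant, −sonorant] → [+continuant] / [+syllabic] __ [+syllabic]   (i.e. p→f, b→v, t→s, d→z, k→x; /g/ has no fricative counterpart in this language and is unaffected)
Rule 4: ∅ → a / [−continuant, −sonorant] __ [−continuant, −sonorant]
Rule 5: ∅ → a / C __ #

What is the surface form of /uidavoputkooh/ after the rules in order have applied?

Rule 1 (nasal place assimilation): no segment meets the environment; /uidavoputkooh/ is unchanged.
Rule 2 (intervocalic voicing): /p/ is a voiceless stop between vowels /o/ and /u/, so it voices to [b]. /uidavoputkooh/ → uidavobutkooh.
Rule 3 (intervocalic spirantization): /d/ is a stop between vowels /i/ and /a/, so it spirantizes to the fricative [z]. /b/ is a stop between vowels /o/ and /u/, so it spirantizes to the fricative [v]. /uidavobutkooh/ → uizavovutkooh.
Rule 4 (stop-cluster a-epenthesis): /t/ and /k/ form a stop–stop cluster, so [a] is inserted between them. /uizavovutkooh/ → uizavovutakooh.
Rule 5 (final a-epenthesis): the form ends in the consonant /h/, so [a] is inserted word-finally. /uizavovutakooh/ → uizavovutakooha.

uizavovutakooha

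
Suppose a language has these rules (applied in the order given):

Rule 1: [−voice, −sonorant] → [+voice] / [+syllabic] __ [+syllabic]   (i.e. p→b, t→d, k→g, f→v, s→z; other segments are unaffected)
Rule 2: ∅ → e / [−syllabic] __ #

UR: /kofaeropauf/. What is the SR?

kovaerobaufe

Rule 1 (intervocalic voicing): /f/ is a voiceless obstruent between vowels /o/ and /a/, so it voices to [v]. /p/ is a voiceless obstruent between vowels /o/ and /a/, so it voices to [b]. /kofaeropauf/ → kovaerobauf.
Rule 2 (final e-epenthesis): the form ends in the consonant /f/, so [e] is inserted word-finally. /kovaerobauf/ → kovaerobaufe.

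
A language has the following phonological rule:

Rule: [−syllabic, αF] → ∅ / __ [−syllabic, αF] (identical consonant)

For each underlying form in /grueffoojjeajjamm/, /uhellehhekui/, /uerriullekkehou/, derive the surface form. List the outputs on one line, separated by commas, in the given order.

/grueffoojjeajjamm/: /ff/ is a geminate; the first /f/ deletes. /jj/ is a geminate; the first /j/ deletes. /jj/ is a geminate; the first /j/ deletes. /mm/ is a geminate; the first /m/ deletes. → [gruefoojeajam].
/uhellehhekui/: /ll/ is a geminate; the first /l/ deletes. /hh/ is a geminate; the first /h/ deletes. → [uhelehekui].
/uerriullekkehou/: /rr/ is a geminate; the first /r/ deletes. /ll/ is a geminate; the first /l/ deletes. /kk/ is a geminate; the first /k/ deletes. → [ueriulekehou].

gruefoojeajam, uhelehekui, ueriulekehou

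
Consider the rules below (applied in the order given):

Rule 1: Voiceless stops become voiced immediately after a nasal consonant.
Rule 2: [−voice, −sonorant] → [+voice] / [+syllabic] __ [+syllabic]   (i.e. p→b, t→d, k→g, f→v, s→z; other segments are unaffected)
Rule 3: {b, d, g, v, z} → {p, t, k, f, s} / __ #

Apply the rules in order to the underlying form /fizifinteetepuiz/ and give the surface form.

fizivindeedebuis

Rule 1 (post-nasal voicing): /t/ is a voiceless stop immediately after the nasal /n/, so it voices to [d]. /fizifinteetepuiz/ → fizifindeetepuiz.
Rule 2 (intervocalic voicing): /f/ is a voiceless obstruent between vowels /i/ and /i/, so it voices to [v]. /t/ is a voiceless obstruent between vowels /e/ and /e/, so it voices to [d]. /p/ is a voiceless obstruent between vowels /e/ and /u/, so it voices to [b]. /fizifindeetepuiz/ → fizivindeedebuiz.
Rule 3 (final devoicing): /z/ is a voiced obstruent in word-final position, so it devoices to [s]. /fizivindeedebuiz/ → fizivindeedebuis.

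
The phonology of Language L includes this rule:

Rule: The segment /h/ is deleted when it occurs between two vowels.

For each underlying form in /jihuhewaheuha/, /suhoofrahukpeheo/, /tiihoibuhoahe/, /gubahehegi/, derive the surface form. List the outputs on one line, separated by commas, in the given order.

jiuewaeua, suoofraukpeeo, tiioibuoae, gubaeegi

/jihuhewaheuha/: /h/ occurs between vowels /i/ and /u/, so it deletes. /h/ occurs between vowels /u/ and /e/, so it deletes. /h/ occurs between vowels /a/ and /e/, so it deletes. /h/ occurs between vowels /u/ and /a/, so it deletes. → [jiuewaeua].
/suhoofrahukpeheo/: /h/ occurs between vowels /u/ and /o/, so it deletes. /h/ occurs between vowels /a/ and /u/, so it deletes. /h/ occurs between vowels /e/ and /e/, so it deletes. → [suoofraukpeeo].
/tiihoibuhoahe/: /h/ occurs between vowels /i/ and /o/, so it deletes. /h/ occurs between vowels /u/ and /o/, so it deletes. /h/ occurs between vowels /a/ and /e/, so it deletes. → [tiioibuoae].
/gubahehegi/: /h/ occurs between vowels /a/ and /e/, so it deletes. /h/ occurs between vowels /e/ and /e/, so it deletes. → [gubaeegi].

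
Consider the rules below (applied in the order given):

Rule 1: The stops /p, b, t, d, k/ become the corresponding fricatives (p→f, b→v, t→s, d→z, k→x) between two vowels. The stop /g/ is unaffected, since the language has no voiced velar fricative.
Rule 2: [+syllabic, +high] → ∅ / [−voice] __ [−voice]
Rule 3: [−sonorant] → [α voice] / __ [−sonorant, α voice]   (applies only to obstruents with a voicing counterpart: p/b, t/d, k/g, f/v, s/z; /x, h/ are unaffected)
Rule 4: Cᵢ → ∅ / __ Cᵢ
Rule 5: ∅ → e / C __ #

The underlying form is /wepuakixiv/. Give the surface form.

Rule 1 (intervocalic spirantization): /p/ is a stop between vowels /e/ and /u/, so it spirantizes to the fricative [f]. /k/ is a stop between vowels /a/ and /i/, so it spirantizes to the fricative [x]. /wepuakixiv/ → wefuaxixiv.
Rule 2 (high vowel syncope): /i/ is a high vowel flanked by voiceless consonants /x/ and /x/, so it deletes. /wefuaxixiv/ → wefuaxxiv.
Rule 3 (regressive voicing assimilation): no segment meets the environment; /wefuaxxiv/ is unchanged.
Rule 4 (degemination): /xx/ is a geminate; the first /x/ deletes. /wefuaxxiv/ → wefuaxiv.
Rule 5 (final e-epenthesis): the form ends in the consonant /v/, so [e] is inserted word-finally. /wefuaxiv/ → wefuaxive.

wefuaxive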